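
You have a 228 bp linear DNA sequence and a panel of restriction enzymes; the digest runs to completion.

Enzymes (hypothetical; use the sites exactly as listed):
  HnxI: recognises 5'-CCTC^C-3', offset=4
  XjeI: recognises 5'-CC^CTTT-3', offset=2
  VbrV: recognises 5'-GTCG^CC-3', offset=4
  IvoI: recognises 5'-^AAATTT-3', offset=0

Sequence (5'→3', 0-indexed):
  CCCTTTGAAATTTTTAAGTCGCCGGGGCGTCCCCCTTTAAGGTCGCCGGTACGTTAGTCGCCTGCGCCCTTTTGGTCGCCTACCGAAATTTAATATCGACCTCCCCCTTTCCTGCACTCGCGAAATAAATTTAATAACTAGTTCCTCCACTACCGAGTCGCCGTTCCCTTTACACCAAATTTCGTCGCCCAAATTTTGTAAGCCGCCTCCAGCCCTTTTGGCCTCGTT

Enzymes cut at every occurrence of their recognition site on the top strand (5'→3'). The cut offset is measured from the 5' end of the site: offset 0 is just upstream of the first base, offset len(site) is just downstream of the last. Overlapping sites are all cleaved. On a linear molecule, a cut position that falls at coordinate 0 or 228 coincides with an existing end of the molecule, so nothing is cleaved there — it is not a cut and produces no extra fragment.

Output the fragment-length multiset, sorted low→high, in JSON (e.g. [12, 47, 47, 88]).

[2,3,3,5,5,7,7,8,9,10,11,11,13,13,14,14,15,18,19,20,21]

Scan for sites:
  HnxI (CCTCC, off=4): starts [99, 143, 205] → cuts [103, 147, 209]
  XjeI (CCCTTT, off=2): starts [0, 32, 66, 104, 165, 212] → cuts [2, 34, 68, 106, 167, 214]
  VbrV (GTCGCC, off=4): starts [17, 41, 56, 74, 156, 183] → cuts [21, 45, 60, 78, 160, 187]
  IvoI (AAATTT, off=0): starts [7, 85, 126, 176, 190] → cuts [7, 85, 126, 176, 190]

Pooled cuts: [2, 7, 21, 34, 45, 60, 68, 78, 85, 103, 106, 126, 147, 160, 167, 176, 187, 190, 209, 214]

Fragments:
  [0,2): 2 bp
  [2,7): 5 bp
  [7,21): 14 bp
  [21,34): 13 bp
  [34,45): 11 bp
  [45,60): 15 bp
  [60,68): 8 bp
  [68,78): 10 bp
  [78,85): 7 bp
  [85,103): 18 bp
  [103,106): 3 bp
  [106,126): 20 bp
  [126,147): 21 bp
  [147,160): 13 bp
  [160,167): 7 bp
  [167,176): 9 bp
  [176,187): 11 bp
  [187,190): 3 bp
  [190,209): 19 bp
  [209,214): 5 bp
  [214,228): 14 bp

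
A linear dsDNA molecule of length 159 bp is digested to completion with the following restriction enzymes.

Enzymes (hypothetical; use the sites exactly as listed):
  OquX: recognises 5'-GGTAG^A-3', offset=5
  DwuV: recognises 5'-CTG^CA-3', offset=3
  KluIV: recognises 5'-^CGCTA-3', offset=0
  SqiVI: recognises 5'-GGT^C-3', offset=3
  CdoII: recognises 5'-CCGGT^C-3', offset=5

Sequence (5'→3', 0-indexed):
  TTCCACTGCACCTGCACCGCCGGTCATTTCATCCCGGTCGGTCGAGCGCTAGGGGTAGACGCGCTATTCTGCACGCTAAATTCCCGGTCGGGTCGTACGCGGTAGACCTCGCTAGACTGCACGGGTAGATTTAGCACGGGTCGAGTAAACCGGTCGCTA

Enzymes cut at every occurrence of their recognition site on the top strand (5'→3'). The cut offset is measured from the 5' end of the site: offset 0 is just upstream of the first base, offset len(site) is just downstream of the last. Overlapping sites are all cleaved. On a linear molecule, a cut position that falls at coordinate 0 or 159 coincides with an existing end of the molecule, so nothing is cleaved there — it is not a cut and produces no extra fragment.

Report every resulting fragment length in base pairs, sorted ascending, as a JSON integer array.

Site scan:
  OquX GGTAGA/5: at [53, 100, 123] ⇒ [58, 105, 128]
  DwuV CTGCA/3: at [5, 11, 68, 116] ⇒ [8, 14, 71, 119]
  KluIV CGCTA/0: at [46, 61, 73, 109, 154] ⇒ [46, 61, 73, 109, 154]
  SqiVI GGTC/3: at [21, 35, 39, 85, 90, 138, 151] ⇒ [24, 38, 42, 88, 93, 141, 154]
  CdoII CCGGTC/5: at [19, 33, 83, 149] ⇒ [24, 38, 88, 154]

All cut coordinates (distinct, sorted): [8, 14, 24, 38, 42, 46, 58, 61, 71, 73, 88, 93, 105, 109, 119, 128, 141, 154]

Fragments:
  [0,8): 8 bp
  [8,14): 6 bp
  [14,24): 10 bp
  [24,38): 14 bp
  [38,42): 4 bp
  [42,46): 4 bp
  [46,58): 12 bp
  [58,61): 3 bp
  [61,71): 10 bp
  [71,73): 2 bp
  [73,88): 15 bp
  [88,93): 5 bp
  [93,105): 12 bp
  [105,109): 4 bp
  [109,119): 10 bp
  [119,128): 9 bp
  [128,141): 13 bp
  [141,154): 13 bp
  [154,159): 5 bp

[2,3,4,4,4,5,5,6,8,9,10,10,10,12,12,13,13,14,15]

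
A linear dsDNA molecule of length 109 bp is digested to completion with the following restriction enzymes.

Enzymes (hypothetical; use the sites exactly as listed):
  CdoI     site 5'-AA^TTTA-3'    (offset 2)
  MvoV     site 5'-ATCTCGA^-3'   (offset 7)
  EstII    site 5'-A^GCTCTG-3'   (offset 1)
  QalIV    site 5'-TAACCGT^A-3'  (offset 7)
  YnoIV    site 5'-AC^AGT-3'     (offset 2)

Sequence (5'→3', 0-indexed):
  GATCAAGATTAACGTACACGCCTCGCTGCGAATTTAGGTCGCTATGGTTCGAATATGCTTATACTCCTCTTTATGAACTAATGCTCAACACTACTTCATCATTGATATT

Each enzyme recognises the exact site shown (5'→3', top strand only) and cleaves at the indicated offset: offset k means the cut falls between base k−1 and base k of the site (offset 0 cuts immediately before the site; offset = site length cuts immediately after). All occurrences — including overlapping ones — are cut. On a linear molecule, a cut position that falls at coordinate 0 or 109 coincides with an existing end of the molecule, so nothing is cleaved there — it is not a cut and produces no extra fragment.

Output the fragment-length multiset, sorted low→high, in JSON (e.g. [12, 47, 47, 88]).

Per-enzyme occurrences:
  CdoI (AATTTA, off=2): starts [30] → cuts [32]
  MvoV (ATCTCGA, off=7): no sites
  EstII (AGCTCTG, off=1): no sites
  QalIV (TAACCGTA, off=7): no sites
  YnoIV (ACAGT, off=2): no sites

All cut coordinates (distinct, sorted): [32]

Fragment lengths:
  [0,32): 32 bp
  [32,109): 77 bp

[32,77]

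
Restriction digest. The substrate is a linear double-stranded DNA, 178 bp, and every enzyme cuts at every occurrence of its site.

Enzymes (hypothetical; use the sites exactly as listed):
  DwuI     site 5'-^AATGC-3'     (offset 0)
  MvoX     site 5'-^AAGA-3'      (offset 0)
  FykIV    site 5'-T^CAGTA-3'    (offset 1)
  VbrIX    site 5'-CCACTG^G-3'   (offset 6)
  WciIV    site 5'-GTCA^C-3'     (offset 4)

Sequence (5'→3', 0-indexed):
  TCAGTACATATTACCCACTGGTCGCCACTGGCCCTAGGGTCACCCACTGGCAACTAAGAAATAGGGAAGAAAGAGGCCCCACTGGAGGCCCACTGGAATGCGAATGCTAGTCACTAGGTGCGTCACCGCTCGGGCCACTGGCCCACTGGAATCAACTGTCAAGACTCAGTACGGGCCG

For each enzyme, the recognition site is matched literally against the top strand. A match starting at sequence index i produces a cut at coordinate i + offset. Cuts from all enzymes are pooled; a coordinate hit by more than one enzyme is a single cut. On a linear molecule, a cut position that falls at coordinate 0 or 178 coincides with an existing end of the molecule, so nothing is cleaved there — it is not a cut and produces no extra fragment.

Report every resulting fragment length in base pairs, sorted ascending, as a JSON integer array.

Scan for sites:
  DwuI (AATGC, off=0): starts [96, 102] → cuts [96, 102]
  MvoX (AAGA, off=0): starts [55, 66, 70, 160] → cuts [55, 66, 70, 160]
  FykIV (TCAGTA, off=1): starts [0, 165] → cuts [1, 166]
  VbrIX (CCACTGG, off=6): starts [14, 24, 43, 78, 89, 134, 142] → cuts [20, 30, 49, 84, 95, 140, 148]
  WciIV (GTCAC, off=4): starts [38, 109, 121] → cuts [42, 113, 125]

Pooled cuts: [1, 20, 30, 42, 49, 55, 66, 70, 84, 95, 96, 102, 113, 125, 140, 148, 160, 166]

Fragments:
  [0,1): 1 bp
  [1,20): 19 bp
  [20,30): 10 bp
  [30,42): 12 bp
  [42,49): 7 bp
  [49,55): 6 bp
  [55,66): 11 bp
  [66,70): 4 bp
  [70,84): 14 bp
  [84,95): 11 bp
  [95,96): 1 bp
  [96,102): 6 bp
  [102,113): 11 bp
  [113,125): 12 bp
  [125,140): 15 bp
  [140,148): 8 bp
  [148,160): 12 bp
  [160,166): 6 bp
  [166,178): 12 bp

[1,1,4,6,6,6,7,8,10,11,11,11,12,12,12,12,14,15,19]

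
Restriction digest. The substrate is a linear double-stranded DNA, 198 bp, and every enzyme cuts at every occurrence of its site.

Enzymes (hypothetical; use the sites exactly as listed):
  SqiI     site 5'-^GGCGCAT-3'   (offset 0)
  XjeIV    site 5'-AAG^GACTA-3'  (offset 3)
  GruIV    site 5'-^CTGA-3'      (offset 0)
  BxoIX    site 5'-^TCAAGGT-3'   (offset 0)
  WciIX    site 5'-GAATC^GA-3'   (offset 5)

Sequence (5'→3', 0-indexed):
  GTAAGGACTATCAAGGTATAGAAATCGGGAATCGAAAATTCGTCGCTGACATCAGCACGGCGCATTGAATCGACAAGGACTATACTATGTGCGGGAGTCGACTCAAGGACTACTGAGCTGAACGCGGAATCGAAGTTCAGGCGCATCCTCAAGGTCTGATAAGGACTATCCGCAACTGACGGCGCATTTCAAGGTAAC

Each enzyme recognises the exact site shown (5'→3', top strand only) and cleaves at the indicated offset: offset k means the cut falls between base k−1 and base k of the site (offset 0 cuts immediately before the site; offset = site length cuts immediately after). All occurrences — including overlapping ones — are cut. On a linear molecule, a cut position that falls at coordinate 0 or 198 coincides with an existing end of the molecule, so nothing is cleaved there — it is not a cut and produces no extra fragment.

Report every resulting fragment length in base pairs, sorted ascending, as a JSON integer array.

[5,5,5,5,5,6,7,8,8,8,9,10,12,12,13,13,14,23,30]

Site scan:
  SqiI GGCGCAT/0: at [58, 139, 180] ⇒ [58, 139, 180]
  XjeIV AAGGACTA/3: at [2, 74, 104, 160] ⇒ [5, 77, 107, 163]
  GruIV CTGA/0: at [45, 112, 117, 155, 175] ⇒ [45, 112, 117, 155, 175]
  BxoIX TCAAGGT/0: at [10, 148, 188] ⇒ [10, 148, 188]
  WciIX GAATCGA/5: at [28, 66, 126] ⇒ [33, 71, 131]

All cut coordinates (distinct, sorted): [5, 10, 33, 45, 58, 71, 77, 107, 112, 117, 131, 139, 148, 155, 163, 175, 180, 188]

Fragments:
  [0,5): 5 bp
  [5,10): 5 bp
  [10,33): 23 bp
  [33,45): 12 bp
  [45,58): 13 bp
  [58,71): 13 bp
  [71,77): 6 bp
  [77,107): 30 bp
  [107,112): 5 bp
  [112,117): 5 bp
  [117,131): 14 bp
  [131,139): 8 bp
  [139,148): 9 bp
  [148,155): 7 bp
  [155,163): 8 bp
  [163,175): 12 bp
  [175,180): 5 bp
  [180,188): 8 bp
  [188,198): 10 bp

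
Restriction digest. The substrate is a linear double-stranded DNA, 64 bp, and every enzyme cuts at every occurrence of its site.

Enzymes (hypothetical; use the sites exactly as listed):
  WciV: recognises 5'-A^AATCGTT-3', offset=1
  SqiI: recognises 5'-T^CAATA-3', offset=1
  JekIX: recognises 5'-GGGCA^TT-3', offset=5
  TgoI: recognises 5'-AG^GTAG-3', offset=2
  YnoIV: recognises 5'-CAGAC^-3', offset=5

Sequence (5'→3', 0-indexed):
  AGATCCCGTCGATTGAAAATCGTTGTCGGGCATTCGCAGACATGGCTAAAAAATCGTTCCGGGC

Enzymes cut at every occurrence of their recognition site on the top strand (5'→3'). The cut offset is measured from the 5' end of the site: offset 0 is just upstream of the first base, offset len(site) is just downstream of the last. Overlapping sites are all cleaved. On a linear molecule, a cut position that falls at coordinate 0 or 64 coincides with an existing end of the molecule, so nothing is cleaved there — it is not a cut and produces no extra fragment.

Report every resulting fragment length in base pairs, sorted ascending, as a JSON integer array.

Per-enzyme occurrences:
  WciV (AAATCGTT, off=1): starts [16, 50] → cuts [17, 51]
  SqiI (TCAATA, off=1): no sites
  JekIX (GGGCATT, off=5): starts [27] → cuts [32]
  TgoI (AGGTAG, off=2): no sites
  YnoIV (CAGAC, off=5): starts [36] → cuts [41]

All cut coordinates (distinct, sorted): [17, 32, 41, 51]

Fragment lengths:
  [0,17): 17 bp
  [17,32): 15 bp
  [32,41): 9 bp
  [41,51): 10 bp
  [51,64): 13 bp

[9,10,13,15,17]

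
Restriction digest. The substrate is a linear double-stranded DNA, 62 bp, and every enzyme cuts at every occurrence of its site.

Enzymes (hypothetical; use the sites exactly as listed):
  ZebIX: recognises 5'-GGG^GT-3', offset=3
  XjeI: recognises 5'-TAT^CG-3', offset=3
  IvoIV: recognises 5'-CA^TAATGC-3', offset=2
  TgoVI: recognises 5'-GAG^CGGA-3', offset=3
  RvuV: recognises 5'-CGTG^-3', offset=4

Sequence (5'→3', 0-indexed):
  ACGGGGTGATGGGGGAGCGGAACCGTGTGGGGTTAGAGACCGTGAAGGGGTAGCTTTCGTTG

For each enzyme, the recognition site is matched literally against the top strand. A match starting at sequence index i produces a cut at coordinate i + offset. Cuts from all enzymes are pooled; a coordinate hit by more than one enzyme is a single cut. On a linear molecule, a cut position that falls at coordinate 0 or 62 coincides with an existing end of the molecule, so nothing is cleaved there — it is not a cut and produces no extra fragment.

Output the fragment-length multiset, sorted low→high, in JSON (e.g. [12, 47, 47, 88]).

Per-enzyme occurrences:
  ZebIX GGGGT/3: at [2, 28, 46] ⇒ [5, 31, 49]
  XjeI (TATCG, off=3): no sites
  IvoIV (CATAATGC, off=2): no sites
  TgoVI GAGCGGA/3: at [14] ⇒ [17]
  RvuV CGTG/4: at [23, 40] ⇒ [27, 44]

All cut coordinates (distinct, sorted): [5, 17, 27, 31, 44, 49]

Fragment lengths:
  [0,5): 5 bp
  [5,17): 12 bp
  [17,27): 10 bp
  [27,31): 4 bp
  [31,44): 13 bp
  [44,49): 5 bp
  [49,62): 13 bp

[4,5,5,10,12,13,13]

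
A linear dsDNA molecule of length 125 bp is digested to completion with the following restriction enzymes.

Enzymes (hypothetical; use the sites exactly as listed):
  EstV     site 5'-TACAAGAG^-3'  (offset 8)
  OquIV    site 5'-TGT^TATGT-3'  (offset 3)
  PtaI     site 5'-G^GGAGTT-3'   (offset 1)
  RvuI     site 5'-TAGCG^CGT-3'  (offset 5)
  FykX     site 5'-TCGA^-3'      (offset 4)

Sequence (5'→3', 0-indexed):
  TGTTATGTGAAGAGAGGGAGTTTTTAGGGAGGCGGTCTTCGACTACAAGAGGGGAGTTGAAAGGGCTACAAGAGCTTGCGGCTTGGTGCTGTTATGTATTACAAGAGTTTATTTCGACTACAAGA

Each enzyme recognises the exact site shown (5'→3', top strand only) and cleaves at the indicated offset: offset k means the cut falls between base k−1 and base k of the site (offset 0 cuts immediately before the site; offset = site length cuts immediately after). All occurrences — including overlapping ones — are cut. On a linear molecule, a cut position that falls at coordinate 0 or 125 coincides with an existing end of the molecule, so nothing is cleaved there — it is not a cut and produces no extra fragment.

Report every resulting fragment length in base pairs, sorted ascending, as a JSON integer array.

Scan for sites:
  EstV (TACAAGAG, off=8): starts [43, 66, 99] → cuts [51, 74, 107]
  OquIV (TGTTATGT, off=3): starts [0, 89] → cuts [3, 92]
  PtaI (GGGAGTT, off=1): starts [15, 51] → cuts [16, 52]
  RvuI (TAGCGCGT, off=5): no sites
  FykX (TCGA, off=4): starts [38, 113] → cuts [42, 117]

All cut coordinates (distinct, sorted): [3, 16, 42, 51, 52, 74, 92, 107, 117]

Fragments:
  [0,3): 3 bp
  [3,16): 13 bp
  [16,42): 26 bp
  [42,51): 9 bp
  [51,52): 1 bp
  [52,74): 22 bp
  [74,92): 18 bp
  [92,107): 15 bp
  [107,117): 10 bp
  [117,125): 8 bp

[1,3,8,9,10,13,15,18,22,26]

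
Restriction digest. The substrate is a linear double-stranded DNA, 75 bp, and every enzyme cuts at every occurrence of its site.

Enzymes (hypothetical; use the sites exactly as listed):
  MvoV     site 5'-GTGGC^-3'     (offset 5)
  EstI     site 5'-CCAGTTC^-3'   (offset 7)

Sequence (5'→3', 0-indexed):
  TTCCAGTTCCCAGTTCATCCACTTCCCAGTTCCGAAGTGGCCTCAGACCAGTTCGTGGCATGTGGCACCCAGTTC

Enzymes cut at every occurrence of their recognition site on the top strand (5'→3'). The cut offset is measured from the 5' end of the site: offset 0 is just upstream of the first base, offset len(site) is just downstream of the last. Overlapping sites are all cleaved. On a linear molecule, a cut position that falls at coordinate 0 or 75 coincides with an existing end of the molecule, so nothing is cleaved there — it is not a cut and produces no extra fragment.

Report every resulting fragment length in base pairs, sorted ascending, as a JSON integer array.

Site scan:
  MvoV GTGGC/5: at [36, 54, 61] ⇒ [41, 59, 66]
  EstI CCAGTTC/7: at [2, 9, 25, 47, 68] ⇒ [9, 16, 32, 54] (position 75 is a terminus of the linear molecule — no cut)

All cut coordinates (distinct, sorted): [9, 16, 32, 41, 54, 59, 66]

Fragment lengths:
  [0,9): 9 bp
  [9,16): 7 bp
  [16,32): 16 bp
  [32,41): 9 bp
  [41,54): 13 bp
  [54,59): 5 bp
  [59,66): 7 bp
  [66,75): 9 bp

[5,7,7,9,9,9,13,16]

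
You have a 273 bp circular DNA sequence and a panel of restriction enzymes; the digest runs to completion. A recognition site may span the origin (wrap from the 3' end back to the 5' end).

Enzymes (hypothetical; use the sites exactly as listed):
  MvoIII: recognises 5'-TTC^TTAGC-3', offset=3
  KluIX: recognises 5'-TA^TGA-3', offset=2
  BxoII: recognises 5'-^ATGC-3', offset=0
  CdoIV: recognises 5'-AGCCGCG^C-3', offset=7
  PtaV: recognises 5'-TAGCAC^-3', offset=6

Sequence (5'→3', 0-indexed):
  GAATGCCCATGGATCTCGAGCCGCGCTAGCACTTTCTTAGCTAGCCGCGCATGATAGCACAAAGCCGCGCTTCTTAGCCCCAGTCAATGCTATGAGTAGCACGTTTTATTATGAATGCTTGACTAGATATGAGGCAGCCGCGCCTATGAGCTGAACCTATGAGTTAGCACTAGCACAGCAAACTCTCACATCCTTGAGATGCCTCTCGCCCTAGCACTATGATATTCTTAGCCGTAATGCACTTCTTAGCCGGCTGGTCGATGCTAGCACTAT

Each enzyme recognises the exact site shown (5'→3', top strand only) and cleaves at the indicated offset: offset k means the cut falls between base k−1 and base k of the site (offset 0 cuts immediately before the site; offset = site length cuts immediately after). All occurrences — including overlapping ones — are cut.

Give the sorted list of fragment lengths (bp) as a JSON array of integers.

[2,2,3,3,4,4,4,6,6,7,8,9,9,9,9,10,10,11,11,13,13,13,13,15,15,19,22,23]

Scan for sites:
  MvoIII (TTCTTAGC, off=3): starts [33, 70, 224, 242] → cuts [36, 73, 227, 245]
  KluIX (TATGA, off=2): starts [90, 109, 127, 144, 157, 217, 270] → cuts [92, 111, 129, 146, 159, 219, 272]
  BxoII (ATGC, off=0): starts [2, 86, 114, 198, 236, 260] → cuts [2, 86, 114, 198, 236, 260]
  CdoIV (AGCCGCGC, off=7): starts [18, 42, 62, 135] → cuts [25, 49, 69, 142]
  PtaV (TAGCAC, off=6): starts [26, 54, 96, 164, 170, 211, 264] → cuts [32, 60, 102, 170, 176, 217, 270]

All cut coordinates (distinct, sorted): [2, 25, 32, 36, 49, 60, 69, 73, 86, 92, 102, 111, 114, 129, 142, 146, 159, 170, 176, 198, 217, 219, 227, 236, 245, 260, 270, 272]

Fragment lengths:
  2→25: 23 bp
  25→32: 7 bp
  32→36: 4 bp
  36→49: 13 bp
  49→60: 11 bp
  60→69: 9 bp
  69→73: 4 bp
  73→86: 13 bp
  86→92: 6 bp
  92→102: 10 bp
  102→111: 9 bp
  111→114: 3 bp
  114→129: 15 bp
  129→142: 13 bp
  142→146: 4 bp
  146→159: 13 bp
  159→170: 11 bp
  170→176: 6 bp
  176→198: 22 bp
  198→217: 19 bp
  217→219: 2 bp
  219→227: 8 bp
  227→236: 9 bp
  236→245: 9 bp
  245→260: 15 bp
  260→270: 10 bp
  270→272: 2 bp
  272→2 (wrap): 273-272+2 = 3 bp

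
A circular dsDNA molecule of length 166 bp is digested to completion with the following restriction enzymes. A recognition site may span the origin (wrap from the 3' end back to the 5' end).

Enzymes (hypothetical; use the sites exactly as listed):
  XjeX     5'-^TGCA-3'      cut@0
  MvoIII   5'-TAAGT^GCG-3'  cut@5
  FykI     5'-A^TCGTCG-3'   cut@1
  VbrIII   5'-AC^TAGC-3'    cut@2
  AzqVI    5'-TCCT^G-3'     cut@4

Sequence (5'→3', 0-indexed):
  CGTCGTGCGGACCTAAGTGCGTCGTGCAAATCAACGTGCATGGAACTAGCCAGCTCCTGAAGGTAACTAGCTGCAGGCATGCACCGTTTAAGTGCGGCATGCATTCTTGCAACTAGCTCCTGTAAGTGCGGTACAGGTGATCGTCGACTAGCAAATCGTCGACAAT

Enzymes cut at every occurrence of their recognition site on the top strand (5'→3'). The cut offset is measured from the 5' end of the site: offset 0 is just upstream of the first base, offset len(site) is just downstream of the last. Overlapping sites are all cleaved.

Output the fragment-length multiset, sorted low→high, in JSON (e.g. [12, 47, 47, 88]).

[4,6,6,6,6,7,8,8,8,8,9,10,10,12,12,13,14,19]

Site scan:
  XjeX TGCA/0: at [24, 36, 71, 79, 99, 107] ⇒ [24, 36, 71, 79, 99, 107]
  MvoIII TAAGTGCG/5: at [13, 88, 122] ⇒ [18, 93, 127]
  FykI ATCGTCG/1: at [139, 154, 164] ⇒ [140, 155, 165]
  VbrIII ACTAGC/2: at [44, 65, 111, 146] ⇒ [46, 67, 113, 148]
  AzqVI TCCTG/4: at [54, 117] ⇒ [58, 121]

Pooled cuts: [18, 24, 36, 46, 58, 67, 71, 79, 93, 99, 107, 113, 121, 127, 140, 148, 155, 165]

Fragment lengths:
  18→24: 6 bp
  24→36: 12 bp
  36→46: 10 bp
  46→58: 12 bp
  58→67: 9 bp
  67→71: 4 bp
  71→79: 8 bp
  79→93: 14 bp
  93→99: 6 bp
  99→107: 8 bp
  107→113: 6 bp
  113→121: 8 bp
  121→127: 6 bp
  127→140: 13 bp
  140→148: 8 bp
  148→155: 7 bp
  155→165: 10 bp
  165→18 (wrap): 166-165+18 = 19 bp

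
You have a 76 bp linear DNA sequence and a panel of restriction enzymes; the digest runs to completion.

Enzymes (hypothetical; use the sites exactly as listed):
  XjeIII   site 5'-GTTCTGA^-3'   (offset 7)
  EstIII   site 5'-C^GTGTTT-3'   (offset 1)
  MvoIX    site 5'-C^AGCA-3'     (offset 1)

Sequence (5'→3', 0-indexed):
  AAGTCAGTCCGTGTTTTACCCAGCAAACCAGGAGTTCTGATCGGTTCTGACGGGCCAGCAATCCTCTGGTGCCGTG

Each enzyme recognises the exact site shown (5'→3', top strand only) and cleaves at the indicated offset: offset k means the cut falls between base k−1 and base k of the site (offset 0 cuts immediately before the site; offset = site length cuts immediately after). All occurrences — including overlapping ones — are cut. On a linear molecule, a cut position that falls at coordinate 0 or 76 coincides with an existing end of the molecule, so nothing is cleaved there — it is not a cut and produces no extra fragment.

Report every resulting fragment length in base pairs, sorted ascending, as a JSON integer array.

Site scan:
  XjeIII GTTCTGA/7: at [33, 43] ⇒ [40, 50]
  EstIII CGTGTTT/1: at [9] ⇒ [10]
  MvoIX CAGCA/1: at [20, 55] ⇒ [21, 56]

All cut coordinates (distinct, sorted): [10, 21, 40, 50, 56]

Fragments:
  [0,10): 10 bp
  [10,21): 11 bp
  [21,40): 19 bp
  [40,50): 10 bp
  [50,56): 6 bp
  [56,76): 20 bp

[6,10,10,11,19,20]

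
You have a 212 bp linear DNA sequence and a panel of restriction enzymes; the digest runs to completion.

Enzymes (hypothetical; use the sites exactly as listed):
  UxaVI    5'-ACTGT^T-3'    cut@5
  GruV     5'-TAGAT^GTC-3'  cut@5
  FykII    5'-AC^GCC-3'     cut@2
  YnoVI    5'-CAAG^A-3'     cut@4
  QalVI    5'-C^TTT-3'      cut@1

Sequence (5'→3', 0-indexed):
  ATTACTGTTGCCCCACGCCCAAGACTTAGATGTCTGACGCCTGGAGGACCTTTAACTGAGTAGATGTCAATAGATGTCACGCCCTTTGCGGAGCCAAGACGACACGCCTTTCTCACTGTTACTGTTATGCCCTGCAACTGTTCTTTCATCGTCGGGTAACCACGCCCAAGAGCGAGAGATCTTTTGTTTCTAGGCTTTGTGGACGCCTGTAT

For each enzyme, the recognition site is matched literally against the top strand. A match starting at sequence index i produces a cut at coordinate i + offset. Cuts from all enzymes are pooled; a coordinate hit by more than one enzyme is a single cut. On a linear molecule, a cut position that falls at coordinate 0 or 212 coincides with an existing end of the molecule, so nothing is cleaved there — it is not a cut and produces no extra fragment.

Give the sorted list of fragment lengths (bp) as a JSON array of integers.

Site scan:
  UxaVI ACTGTT/5: at [3, 114, 120, 136] ⇒ [8, 119, 125, 141]
  GruV TAGATGTC/5: at [26, 60, 70] ⇒ [31, 65, 75]
  FykII ACGCC/2: at [14, 36, 78, 103, 161, 202] ⇒ [16, 38, 80, 105, 163, 204]
  YnoVI CAAGA/4: at [19, 94, 166] ⇒ [23, 98, 170]
  QalVI CTTT/1: at [49, 83, 107, 142, 180, 194] ⇒ [50, 84, 108, 143, 181, 195]

Pooled cuts: [8, 16, 23, 31, 38, 50, 65, 75, 80, 84, 98, 105, 108, 119, 125, 141, 143, 163, 170, 181, 195, 204]

Fragments:
  [0,8): 8 bp
  [8,16): 8 bp
  [16,23): 7 bp
  [23,31): 8 bp
  [31,38): 7 bp
  [38,50): 12 bp
  [50,65): 15 bp
  [65,75): 10 bp
  [75,80): 5 bp
  [80,84): 4 bp
  [84,98): 14 bp
  [98,105): 7 bp
  [105,108): 3 bp
  [108,119): 11 bp
  [119,125): 6 bp
  [125,141): 16 bp
  [141,143): 2 bp
  [143,163): 20 bp
  [163,170): 7 bp
  [170,181): 11 bp
  [181,195): 14 bp
  [195,204): 9 bp
  [204,212): 8 bp

[2,3,4,5,6,7,7,7,7,8,8,8,8,9,10,11,11,12,14,14,15,16,20]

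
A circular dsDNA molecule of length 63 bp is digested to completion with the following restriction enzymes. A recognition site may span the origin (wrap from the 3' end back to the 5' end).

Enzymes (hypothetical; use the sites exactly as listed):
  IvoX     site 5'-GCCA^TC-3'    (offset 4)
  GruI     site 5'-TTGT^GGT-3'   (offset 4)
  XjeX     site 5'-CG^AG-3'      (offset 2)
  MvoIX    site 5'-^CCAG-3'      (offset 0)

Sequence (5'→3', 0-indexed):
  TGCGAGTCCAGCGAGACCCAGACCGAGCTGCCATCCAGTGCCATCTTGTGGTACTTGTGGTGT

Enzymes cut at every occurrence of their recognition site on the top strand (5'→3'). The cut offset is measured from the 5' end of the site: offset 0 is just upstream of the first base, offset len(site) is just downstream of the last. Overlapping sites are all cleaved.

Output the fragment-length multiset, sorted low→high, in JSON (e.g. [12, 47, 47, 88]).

[1,3,4,6,6,8,8,9,9,9]

Site scan:
  IvoX (GCCATC, off=4): starts [29, 39] → cuts [33, 43]
  GruI (TTGTGGT, off=4): starts [45, 54] → cuts [49, 58]
  XjeX (CGAG, off=2): starts [2, 11, 23] → cuts [4, 13, 25]
  MvoIX (CCAG, off=0): starts [7, 17, 34] → cuts [7, 17, 34]

Pooled cuts: [4, 7, 13, 17, 25, 33, 34, 43, 49, 58]

Fragment lengths:
  4→7: 3 bp
  7→13: 6 bp
  13→17: 4 bp
  17→25: 8 bp
  25→33: 8 bp
  33→34: 1 bp
  34→43: 9 bp
  43→49: 6 bp
  49→58: 9 bp
  58→4 (wrap): 63-58+4 = 9 bp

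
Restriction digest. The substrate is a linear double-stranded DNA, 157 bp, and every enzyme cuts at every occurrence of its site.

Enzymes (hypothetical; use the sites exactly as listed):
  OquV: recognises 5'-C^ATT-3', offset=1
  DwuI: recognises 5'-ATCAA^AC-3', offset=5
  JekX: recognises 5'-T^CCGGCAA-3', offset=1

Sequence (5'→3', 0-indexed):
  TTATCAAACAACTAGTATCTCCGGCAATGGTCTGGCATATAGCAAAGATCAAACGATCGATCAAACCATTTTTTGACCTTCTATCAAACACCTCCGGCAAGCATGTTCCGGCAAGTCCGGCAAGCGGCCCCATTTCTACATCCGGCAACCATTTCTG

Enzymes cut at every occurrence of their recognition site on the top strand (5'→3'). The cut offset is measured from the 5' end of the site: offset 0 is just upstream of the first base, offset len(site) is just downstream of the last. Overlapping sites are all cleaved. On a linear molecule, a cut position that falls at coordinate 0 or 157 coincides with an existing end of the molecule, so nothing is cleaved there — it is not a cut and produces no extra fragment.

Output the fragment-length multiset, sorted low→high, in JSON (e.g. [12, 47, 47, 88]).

[3,6,7,7,9,9,10,12,13,14,15,20,32]

Per-enzyme occurrences:
  OquV CATT/1: at [66, 130, 149] ⇒ [67, 131, 150]
  DwuI ATCAAAC/5: at [2, 47, 59, 82] ⇒ [7, 52, 64, 87]
  JekX TCCGGCAA/1: at [19, 92, 106, 115, 140] ⇒ [20, 93, 107, 116, 141]

All cut coordinates (distinct, sorted): [7, 20, 52, 64, 67, 87, 93, 107, 116, 131, 141, 150]

Fragments:
  [0,7): 7 bp
  [7,20): 13 bp
  [20,52): 32 bp
  [52,64): 12 bp
  [64,67): 3 bp
  [67,87): 20 bp
  [87,93): 6 bp
  [93,107): 14 bp
  [107,116): 9 bp
  [116,131): 15 bp
  [131,141): 10 bp
  [141,150): 9 bp
  [150,157): 7 bp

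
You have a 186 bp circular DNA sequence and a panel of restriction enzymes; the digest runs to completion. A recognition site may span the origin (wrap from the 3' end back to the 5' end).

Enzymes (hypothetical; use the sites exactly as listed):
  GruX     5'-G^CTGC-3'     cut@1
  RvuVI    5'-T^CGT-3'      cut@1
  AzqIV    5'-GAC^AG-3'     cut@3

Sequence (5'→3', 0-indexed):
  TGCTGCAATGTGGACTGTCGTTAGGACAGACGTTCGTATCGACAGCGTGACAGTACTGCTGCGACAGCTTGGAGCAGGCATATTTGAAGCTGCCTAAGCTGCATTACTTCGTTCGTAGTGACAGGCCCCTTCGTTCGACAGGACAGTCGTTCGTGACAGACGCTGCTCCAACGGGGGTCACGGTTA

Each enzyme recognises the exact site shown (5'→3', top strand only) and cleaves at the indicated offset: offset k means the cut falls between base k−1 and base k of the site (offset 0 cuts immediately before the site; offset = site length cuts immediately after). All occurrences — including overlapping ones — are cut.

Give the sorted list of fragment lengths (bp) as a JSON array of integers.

Site scan:
  GruX GCTGC/1: at [1, 57, 88, 97, 161] ⇒ [2, 58, 89, 98, 162]
  RvuVI TCGT/1: at [17, 33, 108, 112, 130, 146, 150] ⇒ [18, 34, 109, 113, 131, 147, 151]
  AzqIV GACAG/3: at [24, 40, 48, 62, 119, 136, 141, 154] ⇒ [27, 43, 51, 65, 122, 139, 144, 157]

Pooled cuts: [2, 18, 27, 34, 43, 51, 58, 65, 89, 98, 109, 113, 122, 131, 139, 144, 147, 151, 157, 162]

Fragment lengths:
  2→18: 16 bp
  18→27: 9 bp
  27→34: 7 bp
  34→43: 9 bp
  43→51: 8 bp
  51→58: 7 bp
  58→65: 7 bp
  65→89: 24 bp
  89→98: 9 bp
  98→109: 11 bp
  109→113: 4 bp
  113→122: 9 bp
  122→131: 9 bp
  131→139: 8 bp
  139→144: 5 bp
  144→147: 3 bp
  147→151: 4 bp
  151→157: 6 bp
  157→162: 5 bp
  162→2 (wrap): 186-162+2 = 26 bp

[3,4,4,5,5,6,7,7,7,8,8,9,9,9,9,9,11,16,24,26]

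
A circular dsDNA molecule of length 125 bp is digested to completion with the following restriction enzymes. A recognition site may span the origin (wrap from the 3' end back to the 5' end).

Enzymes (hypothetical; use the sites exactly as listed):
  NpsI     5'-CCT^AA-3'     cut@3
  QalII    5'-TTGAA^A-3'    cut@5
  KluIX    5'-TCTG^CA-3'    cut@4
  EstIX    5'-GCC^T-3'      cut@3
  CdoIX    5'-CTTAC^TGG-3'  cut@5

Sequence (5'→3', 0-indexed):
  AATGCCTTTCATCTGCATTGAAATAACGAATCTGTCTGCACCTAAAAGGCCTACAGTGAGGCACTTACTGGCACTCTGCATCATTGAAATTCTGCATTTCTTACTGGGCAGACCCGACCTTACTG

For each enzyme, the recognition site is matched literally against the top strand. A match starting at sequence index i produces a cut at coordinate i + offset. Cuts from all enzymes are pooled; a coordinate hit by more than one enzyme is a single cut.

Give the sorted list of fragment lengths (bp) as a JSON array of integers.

Site scan:
  NpsI CCTAA/3: at [40] ⇒ [43]
  QalII TTGAAA/5: at [17, 83] ⇒ [22, 88]
  KluIX TCTGCA/4: at [11, 34, 74, 90] ⇒ [15, 38, 78, 94]
  EstIX GCCT/3: at [3, 48] ⇒ [6, 51]
  CdoIX CTTACTGG/5: at [63, 99] ⇒ [68, 104]

Pooled cuts: [6, 15, 22, 38, 43, 51, 68, 78, 88, 94, 104]

Fragments:
  6→15: 9 bp
  15→22: 7 bp
  22→38: 16 bp
  38→43: 5 bp
  43→51: 8 bp
  51→68: 17 bp
  68→78: 10 bp
  78→88: 10 bp
  88→94: 6 bp
  94→104: 10 bp
  104→6 (wrap): 125-104+6 = 27 bp

[5,6,7,8,9,10,10,10,16,17,27]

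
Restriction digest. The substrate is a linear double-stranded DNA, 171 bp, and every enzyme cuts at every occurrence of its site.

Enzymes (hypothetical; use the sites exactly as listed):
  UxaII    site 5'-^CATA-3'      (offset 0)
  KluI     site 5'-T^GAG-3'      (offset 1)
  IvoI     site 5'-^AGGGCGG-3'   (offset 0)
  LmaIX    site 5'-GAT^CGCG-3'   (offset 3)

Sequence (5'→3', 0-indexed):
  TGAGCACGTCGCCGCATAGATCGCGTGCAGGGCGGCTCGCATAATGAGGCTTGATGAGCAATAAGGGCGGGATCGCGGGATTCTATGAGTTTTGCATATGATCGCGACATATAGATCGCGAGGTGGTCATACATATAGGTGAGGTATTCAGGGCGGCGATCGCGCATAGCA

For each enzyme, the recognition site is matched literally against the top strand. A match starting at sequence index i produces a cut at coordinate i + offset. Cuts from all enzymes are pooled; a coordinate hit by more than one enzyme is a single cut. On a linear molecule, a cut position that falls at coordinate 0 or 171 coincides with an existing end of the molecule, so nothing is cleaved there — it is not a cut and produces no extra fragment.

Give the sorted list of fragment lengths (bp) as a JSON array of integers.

[1,4,4,5,6,7,7,7,8,8,8,9,9,9,10,10,11,11,11,13,13]

Site scan:
  UxaII CATA/0: at [14, 39, 94, 107, 127, 131, 164] ⇒ [14, 39, 94, 107, 127, 131, 164]
  KluI TGAG/1: at [0, 44, 54, 85, 139] ⇒ [1, 45, 55, 86, 140]
  IvoI AGGGCGG/0: at [28, 63, 149] ⇒ [28, 63, 149]
  LmaIX GATCGCG/3: at [18, 70, 99, 113, 157] ⇒ [21, 73, 102, 116, 160]

All cut coordinates (distinct, sorted): [1, 14, 21, 28, 39, 45, 55, 63, 73, 86, 94, 102, 107, 116, 127, 131, 140, 149, 160, 164]

Fragments:
  [0,1): 1 bp
  [1,14): 13 bp
  [14,21): 7 bp
  [21,28): 7 bp
  [28,39): 11 bp
  [39,45): 6 bp
  [45,55): 10 bp
  [55,63): 8 bp
  [63,73): 10 bp
  [73,86): 13 bp
  [86,94): 8 bp
  [94,102): 8 bp
  [102,107): 5 bp
  [107,116): 9 bp
  [116,127): 11 bp
  [127,131): 4 bp
  [131,140): 9 bp
  [140,149): 9 bp
  [149,160): 11 bp
  [160,164): 4 bp
  [164,171): 7 bp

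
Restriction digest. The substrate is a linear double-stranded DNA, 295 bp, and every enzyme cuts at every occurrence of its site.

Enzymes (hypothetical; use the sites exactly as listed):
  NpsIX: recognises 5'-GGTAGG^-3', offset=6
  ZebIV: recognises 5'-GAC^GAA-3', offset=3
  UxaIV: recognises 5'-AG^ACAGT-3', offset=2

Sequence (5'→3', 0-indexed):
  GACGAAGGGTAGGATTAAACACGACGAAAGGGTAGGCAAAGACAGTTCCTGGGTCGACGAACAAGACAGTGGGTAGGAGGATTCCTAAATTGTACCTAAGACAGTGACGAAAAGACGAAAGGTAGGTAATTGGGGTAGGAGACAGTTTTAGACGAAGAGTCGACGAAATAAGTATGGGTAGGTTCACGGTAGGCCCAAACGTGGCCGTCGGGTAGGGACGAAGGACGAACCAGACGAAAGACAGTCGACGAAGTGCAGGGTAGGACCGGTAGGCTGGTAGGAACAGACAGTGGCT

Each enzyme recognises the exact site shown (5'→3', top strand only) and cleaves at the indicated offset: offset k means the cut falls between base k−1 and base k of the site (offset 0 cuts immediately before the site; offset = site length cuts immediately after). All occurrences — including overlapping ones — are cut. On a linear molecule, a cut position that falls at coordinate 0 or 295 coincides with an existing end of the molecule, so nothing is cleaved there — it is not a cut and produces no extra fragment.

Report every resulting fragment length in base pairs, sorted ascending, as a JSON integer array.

[2,3,3,5,5,5,7,7,8,8,8,9,9,9,9,10,10,11,11,11,12,12,12,13,15,17,18,23,23]

Per-enzyme occurrences:
  NpsIX (GGTAGG, off=6): starts [7, 30, 71, 120, 133, 176, 187, 210, 258, 267, 275] → cuts [13, 36, 77, 126, 139, 182, 193, 216, 264, 273, 281]
  ZebIV (GACGAA, off=3): starts [0, 22, 55, 105, 113, 150, 161, 216, 223, 232, 246] → cuts [3, 25, 58, 108, 116, 153, 164, 219, 226, 235, 249]
  UxaIV (AGACAGT, off=2): starts [39, 63, 98, 139, 238, 284] → cuts [41, 65, 100, 141, 240, 286]

All cut coordinates (distinct, sorted): [3, 13, 25, 36, 41, 58, 65, 77, 100, 108, 116, 126, 139, 141, 153, 164, 182, 193, 216, 219, 226, 235, 240, 249, 264, 273, 281, 286]

Fragments:
  [0,3): 3 bp
  [3,13): 10 bp
  [13,25): 12 bp
  [25,36): 11 bp
  [36,41): 5 bp
  [41,58): 17 bp
  [58,65): 7 bp
  [65,77): 12 bp
  [77,100): 23 bp
  [100,108): 8 bp
  [108,116): 8 bp
  [116,126): 10 bp
  [126,139): 13 bp
  [139,141): 2 bp
  [141,153): 12 bp
  [153,164): 11 bp
  [164,182): 18 bp
  [182,193): 11 bp
  [193,216): 23 bp
  [216,219): 3 bp
  [219,226): 7 bp
  [226,235): 9 bp
  [235,240): 5 bp
  [240,249): 9 bp
  [249,264): 15 bp
  [264,273): 9 bp
  [273,281): 8 bp
  [281,286): 5 bp
  [286,295): 9 bp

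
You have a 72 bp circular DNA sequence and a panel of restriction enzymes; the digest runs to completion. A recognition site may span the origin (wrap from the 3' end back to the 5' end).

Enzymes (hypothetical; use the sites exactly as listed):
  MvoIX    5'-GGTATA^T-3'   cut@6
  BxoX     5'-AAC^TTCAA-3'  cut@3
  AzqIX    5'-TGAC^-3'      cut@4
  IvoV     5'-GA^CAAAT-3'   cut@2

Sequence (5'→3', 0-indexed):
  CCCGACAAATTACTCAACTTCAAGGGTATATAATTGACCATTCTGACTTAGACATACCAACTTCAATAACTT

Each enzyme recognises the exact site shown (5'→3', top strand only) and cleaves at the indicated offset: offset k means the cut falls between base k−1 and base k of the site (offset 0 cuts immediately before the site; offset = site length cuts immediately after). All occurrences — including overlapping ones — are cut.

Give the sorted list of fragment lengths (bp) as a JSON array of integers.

Per-enzyme occurrences:
  MvoIX GGTATAT/6: at [24] ⇒ [30]
  BxoX AACTTCAA/3: at [15, 58] ⇒ [18, 61]
  AzqIX TGAC/4: at [34, 43] ⇒ [38, 47]
  IvoV GACAAAT/2: at [3] ⇒ [5]

Pooled cuts: [5, 18, 30, 38, 47, 61]

Fragments:
  5→18: 13 bp
  18→30: 12 bp
  30→38: 8 bp
  38→47: 9 bp
  47→61: 14 bp
  61→5 (wrap): 72-61+5 = 16 bp

[8,9,12,13,14,16]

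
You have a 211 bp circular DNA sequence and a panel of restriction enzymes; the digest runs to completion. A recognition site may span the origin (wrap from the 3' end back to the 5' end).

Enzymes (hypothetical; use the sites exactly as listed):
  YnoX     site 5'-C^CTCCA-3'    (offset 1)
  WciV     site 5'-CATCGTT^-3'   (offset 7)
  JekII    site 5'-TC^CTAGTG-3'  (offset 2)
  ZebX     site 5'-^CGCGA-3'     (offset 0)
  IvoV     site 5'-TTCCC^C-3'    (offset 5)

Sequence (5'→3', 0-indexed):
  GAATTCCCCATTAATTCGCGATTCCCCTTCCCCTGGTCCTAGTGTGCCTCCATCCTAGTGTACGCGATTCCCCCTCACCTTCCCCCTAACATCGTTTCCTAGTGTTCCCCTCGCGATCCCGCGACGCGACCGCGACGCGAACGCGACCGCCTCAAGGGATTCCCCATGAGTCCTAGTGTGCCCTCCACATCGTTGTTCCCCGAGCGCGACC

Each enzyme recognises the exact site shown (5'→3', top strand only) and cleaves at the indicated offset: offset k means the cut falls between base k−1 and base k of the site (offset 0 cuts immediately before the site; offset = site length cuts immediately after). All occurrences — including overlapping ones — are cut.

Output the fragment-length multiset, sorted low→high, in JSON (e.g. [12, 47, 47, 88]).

[2,2,4,5,5,6,6,6,6,6,7,8,8,8,8,9,10,10,10,11,12,12,12,15,23]

Scan for sites:
  YnoX (CCTCCA, off=1): starts [46, 181] → cuts [47, 182]
  WciV (CATCGTT, off=7): starts [89, 187] → cuts [96, 194]
  JekII (TCCTAGTG, off=2): starts [36, 52, 96, 170] → cuts [38, 54, 98, 172]
  ZebX (CGCGA, off=0): starts [16, 62, 111, 119, 124, 130, 135, 141, 204] → cuts [16, 62, 111, 119, 124, 130, 135, 141, 204]
  IvoV (TTCCCC, off=5): starts [3, 21, 27, 67, 79, 104, 159, 195] → cuts [8, 26, 32, 72, 84, 109, 164, 200]

All cut coordinates (distinct, sorted): [8, 16, 26, 32, 38, 47, 54, 62, 72, 84, 96, 98, 109, 111, 119, 124, 130, 135, 141, 164, 172, 182, 194, 200, 204]

Fragment lengths:
  8→16: 8 bp
  16→26: 10 bp
  26→32: 6 bp
  32→38: 6 bp
  38→47: 9 bp
  47→54: 7 bp
  54→62: 8 bp
  62→72: 10 bp
  72→84: 12 bp
  84→96: 12 bp
  96→98: 2 bp
  98→109: 11 bp
  109→111: 2 bp
  111→119: 8 bp
  119→124: 5 bp
  124→130: 6 bp
  130→135: 5 bp
  135→141: 6 bp
  141→164: 23 bp
  164→172: 8 bp
  172→182: 10 bp
  182→194: 12 bp
  194→200: 6 bp
  200→204: 4 bp
  204→8 (wrap): 211-204+8 = 15 bp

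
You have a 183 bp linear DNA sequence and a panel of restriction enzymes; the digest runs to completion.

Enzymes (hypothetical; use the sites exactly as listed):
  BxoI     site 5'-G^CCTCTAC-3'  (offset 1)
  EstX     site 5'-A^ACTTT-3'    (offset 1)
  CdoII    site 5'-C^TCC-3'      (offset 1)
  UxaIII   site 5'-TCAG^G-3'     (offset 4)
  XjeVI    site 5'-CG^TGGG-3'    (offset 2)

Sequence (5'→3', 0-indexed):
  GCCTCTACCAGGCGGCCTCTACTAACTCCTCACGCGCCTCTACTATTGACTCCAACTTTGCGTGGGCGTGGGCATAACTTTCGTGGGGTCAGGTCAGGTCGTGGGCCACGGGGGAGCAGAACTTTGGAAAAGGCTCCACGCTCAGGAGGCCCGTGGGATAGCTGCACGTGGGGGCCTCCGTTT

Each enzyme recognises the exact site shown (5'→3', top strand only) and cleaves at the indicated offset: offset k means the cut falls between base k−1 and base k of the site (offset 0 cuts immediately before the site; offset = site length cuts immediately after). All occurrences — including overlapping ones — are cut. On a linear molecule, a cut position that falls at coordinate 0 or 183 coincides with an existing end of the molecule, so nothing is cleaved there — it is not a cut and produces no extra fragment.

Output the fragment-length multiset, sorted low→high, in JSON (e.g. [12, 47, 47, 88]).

Per-enzyme occurrences:
  BxoI (GCCTCTAC, off=1): starts [0, 14, 35] → cuts [1, 15, 36]
  EstX (AACTTT, off=1): starts [53, 75, 119] → cuts [54, 76, 120]
  CdoII (CTCC, off=1): starts [25, 49, 133, 175] → cuts [26, 50, 134, 176]
  UxaIII (TCAGG, off=4): starts [88, 93, 141] → cuts [92, 97, 145]
  XjeVI (CGTGGG, off=2): starts [60, 66, 81, 99, 151, 166] → cuts [62, 68, 83, 101, 153, 168]

All cut coordinates (distinct, sorted): [1, 15, 26, 36, 50, 54, 62, 68, 76, 83, 92, 97, 101, 120, 134, 145, 153, 168, 176]

Fragment lengths:
  [0,1): 1 bp
  [1,15): 14 bp
  [15,26): 11 bp
  [26,36): 10 bp
  [36,50): 14 bp
  [50,54): 4 bp
  [54,62): 8 bp
  [62,68): 6 bp
  [68,76): 8 bp
  [76,83): 7 bp
  [83,92): 9 bp
  [92,97): 5 bp
  [97,101): 4 bp
  [101,120): 19 bp
  [120,134): 14 bp
  [134,145): 11 bp
  [145,153): 8 bp
  [153,168): 15 bp
  [168,176): 8 bp
  [176,183): 7 bp

[1,4,4,5,6,7,7,8,8,8,8,9,10,11,11,14,14,14,15,19]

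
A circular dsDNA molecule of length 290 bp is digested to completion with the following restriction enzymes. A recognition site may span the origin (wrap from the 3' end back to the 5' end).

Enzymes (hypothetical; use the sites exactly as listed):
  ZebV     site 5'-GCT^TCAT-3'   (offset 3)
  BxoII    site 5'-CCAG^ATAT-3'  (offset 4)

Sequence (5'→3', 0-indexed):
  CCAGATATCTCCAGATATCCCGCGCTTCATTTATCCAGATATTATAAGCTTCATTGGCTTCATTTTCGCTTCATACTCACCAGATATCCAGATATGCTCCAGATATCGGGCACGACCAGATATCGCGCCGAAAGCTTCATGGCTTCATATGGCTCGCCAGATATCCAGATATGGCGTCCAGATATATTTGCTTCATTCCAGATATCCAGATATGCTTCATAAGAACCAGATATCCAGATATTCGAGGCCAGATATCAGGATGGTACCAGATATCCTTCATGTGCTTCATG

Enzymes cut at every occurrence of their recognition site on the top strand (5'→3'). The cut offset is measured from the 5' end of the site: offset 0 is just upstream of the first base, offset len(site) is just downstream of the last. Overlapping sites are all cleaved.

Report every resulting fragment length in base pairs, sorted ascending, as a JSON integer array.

Scan for sites:
  ZebV GCTTCAT/3: at [23, 47, 56, 67, 133, 141, 189, 213, 282] ⇒ [26, 50, 59, 70, 136, 144, 192, 216, 285]
  BxoII CCAGATAT/4: at [0, 10, 34, 79, 87, 98, 115, 156, 164, 177, 197, 205, 225, 233, 247, 265] ⇒ [4, 14, 38, 83, 91, 102, 119, 160, 168, 181, 201, 209, 229, 237, 251, 269]

All cut coordinates (distinct, sorted): [4, 14, 26, 38, 50, 59, 70, 83, 91, 102, 119, 136, 144, 160, 168, 181, 192, 201, 209, 216, 229, 237, 251, 269, 285]

Fragments:
  4→14: 10 bp
  14→26: 12 bp
  26→38: 12 bp
  38→50: 12 bp
  50→59: 9 bp
  59→70: 11 bp
  70→83: 13 bp
  83→91: 8 bp
  91→102: 11 bp
  102→119: 17 bp
  119→136: 17 bp
  136→144: 8 bp
  144→160: 16 bp
  160→168: 8 bp
  168→181: 13 bp
  181→192: 11 bp
  192→201: 9 bp
  201→209: 8 bp
  209→216: 7 bp
  216→229: 13 bp
  229→237: 8 bp
  237→251: 14 bp
  251→269: 18 bp
  269→285: 16 bp
  285→4 (wrap): 290-285+4 = 9 bp

[7,8,8,8,8,8,9,9,9,10,11,11,11,12,12,12,13,13,13,14,16,16,17,17,18]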